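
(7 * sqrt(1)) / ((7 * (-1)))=-1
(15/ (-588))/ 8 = -5/ 1568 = -0.00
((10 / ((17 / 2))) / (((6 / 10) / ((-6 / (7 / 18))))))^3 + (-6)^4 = -44472033936 / 1685159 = -26390.41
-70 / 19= -3.68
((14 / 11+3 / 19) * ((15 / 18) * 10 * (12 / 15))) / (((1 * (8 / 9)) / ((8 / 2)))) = 42.92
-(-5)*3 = 15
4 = 4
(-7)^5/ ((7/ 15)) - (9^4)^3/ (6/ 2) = -94143214842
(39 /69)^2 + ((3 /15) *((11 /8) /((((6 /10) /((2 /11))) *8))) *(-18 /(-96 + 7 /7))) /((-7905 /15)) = 0.32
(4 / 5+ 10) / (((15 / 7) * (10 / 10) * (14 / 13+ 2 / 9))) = 7371 / 1900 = 3.88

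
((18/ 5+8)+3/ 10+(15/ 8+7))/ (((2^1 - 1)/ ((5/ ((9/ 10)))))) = 1385/ 12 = 115.42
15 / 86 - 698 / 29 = -59593 / 2494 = -23.89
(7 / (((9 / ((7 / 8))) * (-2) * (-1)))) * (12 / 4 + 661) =4067 / 18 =225.94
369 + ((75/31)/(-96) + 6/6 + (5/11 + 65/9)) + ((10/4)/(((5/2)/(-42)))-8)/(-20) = 37333925/98208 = 380.15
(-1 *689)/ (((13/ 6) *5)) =-318/ 5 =-63.60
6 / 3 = 2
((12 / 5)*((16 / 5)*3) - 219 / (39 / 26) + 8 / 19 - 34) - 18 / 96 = -156.73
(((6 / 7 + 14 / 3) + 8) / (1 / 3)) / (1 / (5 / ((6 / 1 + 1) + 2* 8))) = 1420 / 161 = 8.82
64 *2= 128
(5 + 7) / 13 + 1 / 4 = 61 / 52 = 1.17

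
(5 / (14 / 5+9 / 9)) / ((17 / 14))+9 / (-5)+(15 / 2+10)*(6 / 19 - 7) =-380139 / 3230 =-117.69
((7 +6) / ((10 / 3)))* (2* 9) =351 / 5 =70.20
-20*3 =-60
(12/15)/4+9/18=7/10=0.70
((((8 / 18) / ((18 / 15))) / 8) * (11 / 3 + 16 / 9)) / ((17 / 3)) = 245 / 5508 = 0.04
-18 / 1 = -18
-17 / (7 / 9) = -153 / 7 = -21.86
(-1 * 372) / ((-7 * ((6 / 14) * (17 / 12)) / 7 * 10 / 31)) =161448 / 85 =1899.39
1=1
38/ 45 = 0.84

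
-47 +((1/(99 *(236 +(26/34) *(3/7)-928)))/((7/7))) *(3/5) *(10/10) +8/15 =-631063222/13580985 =-46.47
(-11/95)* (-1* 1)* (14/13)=0.12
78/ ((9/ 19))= 494/ 3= 164.67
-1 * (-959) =959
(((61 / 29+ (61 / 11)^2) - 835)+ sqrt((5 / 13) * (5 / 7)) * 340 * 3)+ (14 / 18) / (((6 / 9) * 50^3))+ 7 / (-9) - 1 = -6347167176311 / 7895250000+ 5100 * sqrt(91) / 91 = -269.30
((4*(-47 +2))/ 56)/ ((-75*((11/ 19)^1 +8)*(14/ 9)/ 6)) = 1539/ 79870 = 0.02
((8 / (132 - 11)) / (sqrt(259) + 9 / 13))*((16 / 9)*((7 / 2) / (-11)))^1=2912 / 29075695 - 37856*sqrt(259) / 261681255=-0.00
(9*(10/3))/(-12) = -5/2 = -2.50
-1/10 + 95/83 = 867/830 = 1.04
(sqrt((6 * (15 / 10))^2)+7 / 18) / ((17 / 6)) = 169 / 51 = 3.31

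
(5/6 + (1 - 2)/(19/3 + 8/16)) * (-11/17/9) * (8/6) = -3718/56457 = -0.07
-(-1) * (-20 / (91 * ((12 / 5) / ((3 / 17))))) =-25 / 1547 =-0.02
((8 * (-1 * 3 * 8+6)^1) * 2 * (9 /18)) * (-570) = 82080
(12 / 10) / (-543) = -2 / 905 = -0.00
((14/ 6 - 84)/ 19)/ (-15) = 49/ 171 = 0.29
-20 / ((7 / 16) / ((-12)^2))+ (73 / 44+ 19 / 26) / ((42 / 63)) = -6579.27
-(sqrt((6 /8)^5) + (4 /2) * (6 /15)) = -1.29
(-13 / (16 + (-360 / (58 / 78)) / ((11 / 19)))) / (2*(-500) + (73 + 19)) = -4147 / 237583648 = -0.00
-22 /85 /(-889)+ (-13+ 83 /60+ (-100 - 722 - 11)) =-765881237 /906780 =-844.62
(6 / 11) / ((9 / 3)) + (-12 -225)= -2605 / 11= -236.82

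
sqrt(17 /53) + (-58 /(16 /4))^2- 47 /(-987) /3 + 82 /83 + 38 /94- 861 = -638336873 /983052 + sqrt(901) /53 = -648.78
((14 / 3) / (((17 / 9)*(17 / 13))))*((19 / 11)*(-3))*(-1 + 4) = -93366 / 3179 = -29.37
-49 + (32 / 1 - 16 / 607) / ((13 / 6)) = -270211 / 7891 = -34.24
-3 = -3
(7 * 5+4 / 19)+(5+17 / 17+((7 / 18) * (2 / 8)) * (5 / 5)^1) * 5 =65.70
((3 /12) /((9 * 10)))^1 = 0.00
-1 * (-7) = 7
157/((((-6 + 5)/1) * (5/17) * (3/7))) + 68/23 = -428689/345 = -1242.58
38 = 38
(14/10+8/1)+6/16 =391/40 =9.78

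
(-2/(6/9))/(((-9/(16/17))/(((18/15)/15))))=32/1275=0.03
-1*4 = -4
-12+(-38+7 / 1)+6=-37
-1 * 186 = -186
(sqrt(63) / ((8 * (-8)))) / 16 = -0.01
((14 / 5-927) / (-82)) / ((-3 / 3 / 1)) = -4621 / 410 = -11.27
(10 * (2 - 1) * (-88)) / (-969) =880 / 969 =0.91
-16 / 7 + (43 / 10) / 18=-2579 / 1260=-2.05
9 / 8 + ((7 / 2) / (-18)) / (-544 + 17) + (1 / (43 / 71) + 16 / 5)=48756307 / 8157960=5.98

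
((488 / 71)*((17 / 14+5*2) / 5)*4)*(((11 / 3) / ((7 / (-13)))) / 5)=-21912176 / 260925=-83.98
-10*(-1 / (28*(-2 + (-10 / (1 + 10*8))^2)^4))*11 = 101916110386851255 / 402567582619023584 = 0.25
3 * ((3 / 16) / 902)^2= 27 / 208282624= 0.00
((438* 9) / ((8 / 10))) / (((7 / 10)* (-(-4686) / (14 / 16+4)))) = 640575 / 87472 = 7.32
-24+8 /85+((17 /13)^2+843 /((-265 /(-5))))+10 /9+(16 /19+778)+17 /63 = 235102745989 /303776655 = 773.93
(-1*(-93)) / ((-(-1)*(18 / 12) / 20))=1240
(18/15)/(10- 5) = 6/25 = 0.24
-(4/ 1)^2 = -16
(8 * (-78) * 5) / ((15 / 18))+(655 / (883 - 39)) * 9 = -3154041 / 844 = -3737.02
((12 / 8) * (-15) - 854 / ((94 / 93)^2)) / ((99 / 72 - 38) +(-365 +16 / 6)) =45510336 / 21151175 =2.15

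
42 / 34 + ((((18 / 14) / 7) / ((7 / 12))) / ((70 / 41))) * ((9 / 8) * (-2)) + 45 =45.82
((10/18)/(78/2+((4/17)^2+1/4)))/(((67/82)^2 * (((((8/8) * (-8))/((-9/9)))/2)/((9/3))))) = 9716180/611900079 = 0.02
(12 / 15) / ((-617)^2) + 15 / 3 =9517229 / 1903445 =5.00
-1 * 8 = -8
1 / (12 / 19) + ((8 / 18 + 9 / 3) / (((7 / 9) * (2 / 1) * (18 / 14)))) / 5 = 347 / 180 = 1.93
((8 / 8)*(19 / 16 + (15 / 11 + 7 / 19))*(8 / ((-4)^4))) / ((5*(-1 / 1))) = -9763 / 535040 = -0.02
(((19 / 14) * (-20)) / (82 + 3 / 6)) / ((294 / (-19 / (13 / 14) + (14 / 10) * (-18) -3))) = 120194 / 2207205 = 0.05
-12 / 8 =-3 / 2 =-1.50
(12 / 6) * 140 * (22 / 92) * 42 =64680 / 23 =2812.17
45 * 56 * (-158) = -398160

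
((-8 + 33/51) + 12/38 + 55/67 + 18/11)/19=-1090248/4522969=-0.24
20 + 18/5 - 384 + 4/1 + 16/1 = -1702/5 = -340.40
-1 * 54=-54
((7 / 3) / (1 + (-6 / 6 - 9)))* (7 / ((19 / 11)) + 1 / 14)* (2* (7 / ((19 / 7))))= -53753 / 9747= -5.51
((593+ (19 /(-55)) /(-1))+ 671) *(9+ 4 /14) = 904007 /77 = 11740.35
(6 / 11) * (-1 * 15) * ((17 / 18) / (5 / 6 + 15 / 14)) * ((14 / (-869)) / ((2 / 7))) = 17493 / 76472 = 0.23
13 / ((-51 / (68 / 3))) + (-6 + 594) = 5240 / 9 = 582.22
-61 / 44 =-1.39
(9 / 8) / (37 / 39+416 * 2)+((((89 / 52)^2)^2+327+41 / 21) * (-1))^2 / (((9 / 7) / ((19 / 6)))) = 1657813671441055117228275079 / 5908046835133472440320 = 280602.66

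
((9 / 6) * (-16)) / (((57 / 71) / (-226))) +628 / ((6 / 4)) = 7174.88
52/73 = 0.71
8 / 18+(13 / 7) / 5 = 257 / 315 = 0.82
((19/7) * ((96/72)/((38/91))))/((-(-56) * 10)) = 13/840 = 0.02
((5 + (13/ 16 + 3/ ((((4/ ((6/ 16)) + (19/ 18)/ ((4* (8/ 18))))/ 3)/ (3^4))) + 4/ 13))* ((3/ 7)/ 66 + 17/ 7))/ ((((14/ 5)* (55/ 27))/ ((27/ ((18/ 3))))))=131988639375/ 969544576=136.13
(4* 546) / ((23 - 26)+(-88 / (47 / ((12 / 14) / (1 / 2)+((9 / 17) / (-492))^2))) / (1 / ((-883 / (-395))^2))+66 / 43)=-1561296822883725200 / 12513815478156959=-124.77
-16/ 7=-2.29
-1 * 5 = -5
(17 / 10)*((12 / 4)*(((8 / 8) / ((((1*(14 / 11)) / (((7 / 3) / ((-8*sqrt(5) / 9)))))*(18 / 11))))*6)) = -6171*sqrt(5) / 800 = -17.25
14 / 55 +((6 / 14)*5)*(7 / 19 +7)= 16766 / 1045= 16.04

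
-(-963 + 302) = 661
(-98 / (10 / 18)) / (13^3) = -882 / 10985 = -0.08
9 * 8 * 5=360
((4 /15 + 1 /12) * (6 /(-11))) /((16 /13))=-273 /1760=-0.16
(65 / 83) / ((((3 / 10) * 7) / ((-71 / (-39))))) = 3550 / 5229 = 0.68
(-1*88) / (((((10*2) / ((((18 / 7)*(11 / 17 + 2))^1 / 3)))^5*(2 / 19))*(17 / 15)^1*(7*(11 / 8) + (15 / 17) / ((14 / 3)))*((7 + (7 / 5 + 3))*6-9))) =-757303425 / 31851003206351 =-0.00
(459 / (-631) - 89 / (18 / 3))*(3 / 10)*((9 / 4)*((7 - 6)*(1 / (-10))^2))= -530217 / 5048000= -0.11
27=27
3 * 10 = 30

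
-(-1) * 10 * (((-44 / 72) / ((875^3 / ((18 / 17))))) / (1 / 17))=-22 / 133984375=-0.00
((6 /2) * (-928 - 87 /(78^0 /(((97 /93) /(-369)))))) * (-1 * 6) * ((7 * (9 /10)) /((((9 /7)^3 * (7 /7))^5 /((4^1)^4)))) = 90287897874279836410624 /145382016051277155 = 621038.97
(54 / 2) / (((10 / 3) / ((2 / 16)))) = 81 / 80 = 1.01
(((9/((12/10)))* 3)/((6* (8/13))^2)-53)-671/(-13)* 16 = 5155049/6656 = 774.50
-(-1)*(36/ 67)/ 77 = 36/ 5159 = 0.01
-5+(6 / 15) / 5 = -123 / 25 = -4.92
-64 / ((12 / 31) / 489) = -80848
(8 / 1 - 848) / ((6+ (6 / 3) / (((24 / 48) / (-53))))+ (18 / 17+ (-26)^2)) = -255 / 143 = -1.78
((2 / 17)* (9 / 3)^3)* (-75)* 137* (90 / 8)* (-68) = 24968250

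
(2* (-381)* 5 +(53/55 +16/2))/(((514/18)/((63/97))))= -118535319/1371095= -86.45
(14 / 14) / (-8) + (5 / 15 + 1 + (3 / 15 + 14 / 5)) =101 / 24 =4.21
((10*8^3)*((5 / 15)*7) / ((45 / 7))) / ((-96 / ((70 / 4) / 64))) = -1715 / 324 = -5.29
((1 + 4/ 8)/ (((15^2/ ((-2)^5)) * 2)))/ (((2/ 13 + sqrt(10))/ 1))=104/ 63225 - 676 * sqrt(10)/ 63225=-0.03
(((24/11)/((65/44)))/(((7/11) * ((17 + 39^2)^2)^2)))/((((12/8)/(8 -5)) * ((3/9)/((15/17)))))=1188/540998016600587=0.00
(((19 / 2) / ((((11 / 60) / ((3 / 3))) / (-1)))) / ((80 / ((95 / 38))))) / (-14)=285 / 2464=0.12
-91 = -91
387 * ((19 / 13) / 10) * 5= 7353 / 26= 282.81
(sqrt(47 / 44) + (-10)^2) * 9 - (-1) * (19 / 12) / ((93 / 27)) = 909.76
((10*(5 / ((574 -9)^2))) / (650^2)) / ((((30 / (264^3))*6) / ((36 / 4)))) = 2299968 / 6743628125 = 0.00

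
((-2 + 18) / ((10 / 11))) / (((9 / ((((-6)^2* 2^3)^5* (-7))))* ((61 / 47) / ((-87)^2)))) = -48243299708804530176 / 305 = -158174753143621410.41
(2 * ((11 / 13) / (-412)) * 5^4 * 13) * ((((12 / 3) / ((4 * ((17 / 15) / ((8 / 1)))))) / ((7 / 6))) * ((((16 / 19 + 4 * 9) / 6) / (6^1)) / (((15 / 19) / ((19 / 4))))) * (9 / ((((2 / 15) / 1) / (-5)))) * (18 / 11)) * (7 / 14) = 601171875 / 1751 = 343330.60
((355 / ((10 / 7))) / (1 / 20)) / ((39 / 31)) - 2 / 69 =3543584 / 897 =3950.48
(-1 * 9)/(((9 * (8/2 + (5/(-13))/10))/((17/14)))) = -221/721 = -0.31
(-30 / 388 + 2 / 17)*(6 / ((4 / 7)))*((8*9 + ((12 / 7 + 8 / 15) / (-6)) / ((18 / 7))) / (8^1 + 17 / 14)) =189651217 / 57434670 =3.30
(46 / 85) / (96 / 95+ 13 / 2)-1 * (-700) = 16983048 / 24259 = 700.07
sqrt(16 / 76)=0.46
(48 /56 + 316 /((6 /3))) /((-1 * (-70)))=556 /245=2.27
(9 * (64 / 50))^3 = 23887872 / 15625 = 1528.82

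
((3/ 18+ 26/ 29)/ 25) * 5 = 37/ 174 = 0.21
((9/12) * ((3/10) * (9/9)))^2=81/1600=0.05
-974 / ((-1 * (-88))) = -487 / 44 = -11.07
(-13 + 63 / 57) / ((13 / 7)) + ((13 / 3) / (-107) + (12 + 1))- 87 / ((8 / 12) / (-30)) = 310928303 / 79287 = 3921.55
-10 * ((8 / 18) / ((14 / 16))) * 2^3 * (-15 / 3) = 12800 / 63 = 203.17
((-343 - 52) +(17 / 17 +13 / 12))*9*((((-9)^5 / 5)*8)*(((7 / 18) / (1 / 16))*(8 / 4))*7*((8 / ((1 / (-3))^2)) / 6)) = 349245074304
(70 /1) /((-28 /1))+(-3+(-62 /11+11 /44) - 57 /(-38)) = -413 /44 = -9.39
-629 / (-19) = 629 / 19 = 33.11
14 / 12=7 / 6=1.17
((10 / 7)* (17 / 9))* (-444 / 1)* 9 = -75480 / 7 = -10782.86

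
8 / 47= 0.17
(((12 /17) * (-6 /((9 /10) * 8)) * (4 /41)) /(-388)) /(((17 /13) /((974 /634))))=63310 /364344901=0.00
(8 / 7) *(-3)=-24 / 7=-3.43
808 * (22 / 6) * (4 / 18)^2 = 146.30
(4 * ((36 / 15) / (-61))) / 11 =-48 / 3355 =-0.01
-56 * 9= -504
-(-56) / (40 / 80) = 112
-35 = -35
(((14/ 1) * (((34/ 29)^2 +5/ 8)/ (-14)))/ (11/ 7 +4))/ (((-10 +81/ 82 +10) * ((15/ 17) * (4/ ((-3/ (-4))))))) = -65637187/ 850150080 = -0.08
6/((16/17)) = 51/8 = 6.38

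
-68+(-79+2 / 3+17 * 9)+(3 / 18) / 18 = 721 / 108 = 6.68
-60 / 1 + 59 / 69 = -4081 / 69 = -59.14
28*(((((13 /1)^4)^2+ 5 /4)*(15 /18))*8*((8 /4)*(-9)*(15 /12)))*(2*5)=-34260690334500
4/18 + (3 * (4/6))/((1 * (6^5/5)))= 869/3888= 0.22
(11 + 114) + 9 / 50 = 6259 / 50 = 125.18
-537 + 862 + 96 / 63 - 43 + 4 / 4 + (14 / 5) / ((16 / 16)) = 30169 / 105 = 287.32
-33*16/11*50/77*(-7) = 2400/11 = 218.18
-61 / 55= -1.11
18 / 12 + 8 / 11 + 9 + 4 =335 / 22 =15.23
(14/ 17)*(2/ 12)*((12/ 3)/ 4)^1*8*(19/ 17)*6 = 2128/ 289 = 7.36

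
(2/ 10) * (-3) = -3/ 5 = -0.60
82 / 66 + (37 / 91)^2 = 384698 / 273273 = 1.41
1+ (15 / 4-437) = -1729 / 4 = -432.25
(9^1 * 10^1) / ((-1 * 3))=-30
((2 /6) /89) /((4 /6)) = 1 /178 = 0.01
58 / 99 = 0.59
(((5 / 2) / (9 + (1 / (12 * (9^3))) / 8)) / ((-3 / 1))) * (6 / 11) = -349920 / 6928427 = -0.05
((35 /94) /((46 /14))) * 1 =245 /2162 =0.11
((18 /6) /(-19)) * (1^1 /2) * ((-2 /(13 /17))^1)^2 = -1734 /3211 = -0.54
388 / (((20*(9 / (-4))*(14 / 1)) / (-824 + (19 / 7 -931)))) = 2379604 / 2205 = 1079.19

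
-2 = -2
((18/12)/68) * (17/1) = 3/8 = 0.38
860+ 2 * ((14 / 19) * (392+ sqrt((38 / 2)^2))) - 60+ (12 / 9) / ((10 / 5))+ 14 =1420.35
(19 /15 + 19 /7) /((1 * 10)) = 209 /525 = 0.40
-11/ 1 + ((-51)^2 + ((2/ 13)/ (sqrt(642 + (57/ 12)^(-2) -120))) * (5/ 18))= 95 * sqrt(188458)/ 22049586 + 2590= 2590.00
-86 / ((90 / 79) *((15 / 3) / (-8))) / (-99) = -27176 / 22275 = -1.22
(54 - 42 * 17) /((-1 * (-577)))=-660 /577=-1.14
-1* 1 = -1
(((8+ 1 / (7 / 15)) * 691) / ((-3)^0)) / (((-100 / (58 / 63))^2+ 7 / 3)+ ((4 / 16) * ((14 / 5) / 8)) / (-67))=663465640080 / 1117097356613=0.59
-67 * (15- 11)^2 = -1072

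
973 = 973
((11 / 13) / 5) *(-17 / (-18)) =187 / 1170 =0.16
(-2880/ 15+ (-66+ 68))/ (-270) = 0.70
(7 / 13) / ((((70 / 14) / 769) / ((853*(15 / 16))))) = 13775097 / 208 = 66226.43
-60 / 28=-15 / 7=-2.14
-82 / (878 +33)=-82 / 911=-0.09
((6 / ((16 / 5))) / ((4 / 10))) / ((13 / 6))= 225 / 104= 2.16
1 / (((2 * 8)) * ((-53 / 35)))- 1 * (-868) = 736029 / 848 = 867.96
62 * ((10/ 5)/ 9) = 124/ 9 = 13.78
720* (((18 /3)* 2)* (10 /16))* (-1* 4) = -21600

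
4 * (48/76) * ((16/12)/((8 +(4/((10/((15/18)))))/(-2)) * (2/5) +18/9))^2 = 19200/112651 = 0.17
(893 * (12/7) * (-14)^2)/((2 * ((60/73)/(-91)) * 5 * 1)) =-83050786/25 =-3322031.44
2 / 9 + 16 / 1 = 146 / 9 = 16.22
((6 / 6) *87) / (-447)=-29 / 149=-0.19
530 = 530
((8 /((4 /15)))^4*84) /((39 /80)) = 1814400000 /13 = 139569230.77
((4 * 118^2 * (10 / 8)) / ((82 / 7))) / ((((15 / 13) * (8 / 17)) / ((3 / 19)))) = 5385107 / 3116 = 1728.21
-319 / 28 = -11.39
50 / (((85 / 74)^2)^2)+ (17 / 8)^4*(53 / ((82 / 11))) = 173.70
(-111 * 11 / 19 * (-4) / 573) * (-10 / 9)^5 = -162800000 / 214288821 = -0.76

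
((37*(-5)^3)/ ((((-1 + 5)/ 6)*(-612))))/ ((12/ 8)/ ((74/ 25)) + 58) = 171125/ 883218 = 0.19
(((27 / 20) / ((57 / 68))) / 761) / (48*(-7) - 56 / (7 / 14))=-153 / 32388160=-0.00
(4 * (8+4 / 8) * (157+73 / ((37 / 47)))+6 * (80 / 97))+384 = 31869456 / 3589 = 8879.76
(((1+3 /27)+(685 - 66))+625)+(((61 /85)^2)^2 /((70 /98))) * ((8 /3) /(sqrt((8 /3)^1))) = 1245.72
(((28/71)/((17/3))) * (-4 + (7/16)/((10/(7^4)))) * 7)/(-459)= -15533/144840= -0.11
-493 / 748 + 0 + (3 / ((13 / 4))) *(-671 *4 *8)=-11337593 / 572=-19820.97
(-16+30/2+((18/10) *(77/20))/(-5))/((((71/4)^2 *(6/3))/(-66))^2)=-83147328/3176460125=-0.03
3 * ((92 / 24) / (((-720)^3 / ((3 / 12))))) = -23 / 2985984000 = -0.00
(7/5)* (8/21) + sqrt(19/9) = 1.99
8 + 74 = 82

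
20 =20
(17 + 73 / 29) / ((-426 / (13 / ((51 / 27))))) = -11037 / 35003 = -0.32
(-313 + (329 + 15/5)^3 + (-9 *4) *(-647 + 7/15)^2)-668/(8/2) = 538642384/25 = 21545695.36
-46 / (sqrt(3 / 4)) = -92 * sqrt(3) / 3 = -53.12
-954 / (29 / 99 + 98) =-94446 / 9731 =-9.71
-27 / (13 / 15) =-405 / 13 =-31.15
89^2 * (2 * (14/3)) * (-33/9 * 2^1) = -4879336/9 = -542148.44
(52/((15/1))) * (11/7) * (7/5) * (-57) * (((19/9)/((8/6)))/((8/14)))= -1204.54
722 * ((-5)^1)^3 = -90250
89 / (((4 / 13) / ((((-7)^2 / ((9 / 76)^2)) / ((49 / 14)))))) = 288764.35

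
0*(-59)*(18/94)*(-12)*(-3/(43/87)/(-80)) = 0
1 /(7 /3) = 3 /7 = 0.43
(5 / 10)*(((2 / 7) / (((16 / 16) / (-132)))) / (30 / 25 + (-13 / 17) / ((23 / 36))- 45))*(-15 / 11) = -117300 / 205261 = -0.57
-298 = -298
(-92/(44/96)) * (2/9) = -44.61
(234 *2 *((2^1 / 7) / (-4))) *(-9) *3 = 902.57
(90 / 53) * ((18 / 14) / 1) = 810 / 371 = 2.18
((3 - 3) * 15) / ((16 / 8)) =0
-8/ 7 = -1.14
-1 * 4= -4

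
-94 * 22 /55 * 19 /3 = -3572 /15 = -238.13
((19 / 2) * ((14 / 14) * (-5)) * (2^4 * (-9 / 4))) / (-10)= -171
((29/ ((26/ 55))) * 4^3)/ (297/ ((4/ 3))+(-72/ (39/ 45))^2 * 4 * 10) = 2654080/ 186774579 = 0.01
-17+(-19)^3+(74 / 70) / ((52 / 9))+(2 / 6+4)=-6871.48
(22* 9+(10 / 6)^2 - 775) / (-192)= 323 / 108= 2.99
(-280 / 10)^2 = 784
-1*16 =-16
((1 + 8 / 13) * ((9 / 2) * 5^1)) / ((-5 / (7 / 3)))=-441 / 26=-16.96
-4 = -4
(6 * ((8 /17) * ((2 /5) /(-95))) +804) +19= 6645629 /8075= 822.99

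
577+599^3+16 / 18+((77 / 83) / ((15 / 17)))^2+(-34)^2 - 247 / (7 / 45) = 777313575643064 / 3616725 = 214921946.14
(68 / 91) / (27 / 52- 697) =-272 / 253519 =-0.00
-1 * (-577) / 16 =577 / 16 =36.06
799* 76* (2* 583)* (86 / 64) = 380572489 / 4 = 95143122.25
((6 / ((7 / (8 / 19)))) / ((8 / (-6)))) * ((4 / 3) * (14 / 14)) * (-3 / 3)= 0.36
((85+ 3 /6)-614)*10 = -5285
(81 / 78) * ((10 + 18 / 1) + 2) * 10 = 4050 / 13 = 311.54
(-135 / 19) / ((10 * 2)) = -27 / 76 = -0.36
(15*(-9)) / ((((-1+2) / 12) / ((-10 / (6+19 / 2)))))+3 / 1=32493 / 31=1048.16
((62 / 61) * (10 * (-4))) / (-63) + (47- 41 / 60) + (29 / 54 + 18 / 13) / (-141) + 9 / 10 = 20223262597 / 422653140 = 47.85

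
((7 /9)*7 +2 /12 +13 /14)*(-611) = -251732 /63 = -3995.75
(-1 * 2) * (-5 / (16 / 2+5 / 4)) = 40 / 37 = 1.08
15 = 15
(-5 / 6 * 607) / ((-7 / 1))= 3035 / 42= 72.26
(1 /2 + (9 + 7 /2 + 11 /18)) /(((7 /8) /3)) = 140 /3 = 46.67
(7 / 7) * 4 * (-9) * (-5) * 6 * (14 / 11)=15120 / 11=1374.55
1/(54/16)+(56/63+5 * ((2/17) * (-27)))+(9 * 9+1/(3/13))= 32422/459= 70.64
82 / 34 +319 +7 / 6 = 32903 / 102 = 322.58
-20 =-20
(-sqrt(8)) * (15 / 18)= -5 * sqrt(2) / 3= -2.36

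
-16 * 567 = -9072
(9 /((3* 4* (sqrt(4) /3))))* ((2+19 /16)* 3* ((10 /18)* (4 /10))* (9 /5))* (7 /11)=9639 /3520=2.74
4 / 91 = 0.04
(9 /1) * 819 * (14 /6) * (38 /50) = 326781 /25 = 13071.24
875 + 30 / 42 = 6130 / 7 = 875.71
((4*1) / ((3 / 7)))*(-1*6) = -56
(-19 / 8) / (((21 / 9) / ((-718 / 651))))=6821 / 6076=1.12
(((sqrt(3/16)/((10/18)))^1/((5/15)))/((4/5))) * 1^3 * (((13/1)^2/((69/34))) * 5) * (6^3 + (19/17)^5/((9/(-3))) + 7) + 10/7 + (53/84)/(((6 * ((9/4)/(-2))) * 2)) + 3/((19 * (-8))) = 117391/86184 + 1200839936595 * sqrt(3)/7683932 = 270685.15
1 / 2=0.50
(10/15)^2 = 0.44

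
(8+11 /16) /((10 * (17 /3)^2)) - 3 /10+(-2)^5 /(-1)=1467059 /46240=31.73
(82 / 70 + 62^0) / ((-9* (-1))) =76 / 315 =0.24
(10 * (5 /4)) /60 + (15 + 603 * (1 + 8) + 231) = 136157 /24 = 5673.21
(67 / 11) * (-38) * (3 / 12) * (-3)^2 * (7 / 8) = -80199 / 176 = -455.68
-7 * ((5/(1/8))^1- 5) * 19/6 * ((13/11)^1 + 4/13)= -1155.61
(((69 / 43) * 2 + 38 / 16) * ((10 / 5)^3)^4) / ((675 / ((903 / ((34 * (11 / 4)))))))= 809984 / 2475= 327.27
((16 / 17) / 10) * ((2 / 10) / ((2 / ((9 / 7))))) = 36 / 2975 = 0.01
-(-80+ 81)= -1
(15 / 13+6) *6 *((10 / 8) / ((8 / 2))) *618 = 431055 / 52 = 8289.52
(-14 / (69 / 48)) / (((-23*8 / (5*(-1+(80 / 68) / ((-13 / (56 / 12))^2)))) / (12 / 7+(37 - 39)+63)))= -192606860 / 13678353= -14.08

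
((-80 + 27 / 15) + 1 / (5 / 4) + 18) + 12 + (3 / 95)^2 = -427776 / 9025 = -47.40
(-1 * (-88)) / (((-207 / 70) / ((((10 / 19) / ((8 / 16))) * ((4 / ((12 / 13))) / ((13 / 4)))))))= -41.77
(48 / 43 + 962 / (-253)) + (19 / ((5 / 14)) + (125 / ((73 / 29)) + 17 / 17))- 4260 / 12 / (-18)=8640878261 / 71475030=120.89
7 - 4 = 3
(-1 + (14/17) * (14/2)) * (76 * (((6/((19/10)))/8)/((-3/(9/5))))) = -1458/17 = -85.76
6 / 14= 3 / 7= 0.43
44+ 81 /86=3865 /86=44.94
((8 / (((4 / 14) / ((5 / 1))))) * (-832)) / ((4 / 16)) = -465920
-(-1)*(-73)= -73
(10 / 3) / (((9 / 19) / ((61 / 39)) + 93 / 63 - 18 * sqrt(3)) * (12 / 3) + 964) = 8885803815 * sqrt(3) / 34340469094789 + 239698544435 / 68680938189578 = 0.00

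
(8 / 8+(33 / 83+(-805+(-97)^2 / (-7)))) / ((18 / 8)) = -4991360 / 5229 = -954.55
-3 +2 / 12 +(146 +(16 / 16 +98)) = 242.17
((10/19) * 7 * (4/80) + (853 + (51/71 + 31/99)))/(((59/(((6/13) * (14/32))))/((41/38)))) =3.15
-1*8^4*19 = -77824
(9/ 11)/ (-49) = -9/ 539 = -0.02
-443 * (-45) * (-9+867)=17104230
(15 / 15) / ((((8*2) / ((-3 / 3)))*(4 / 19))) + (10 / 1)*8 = 5101 / 64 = 79.70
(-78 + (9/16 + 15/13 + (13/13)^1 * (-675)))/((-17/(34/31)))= 156267/3224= 48.47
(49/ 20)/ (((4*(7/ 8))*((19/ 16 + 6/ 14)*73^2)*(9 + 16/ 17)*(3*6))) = 3332/ 7335395145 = 0.00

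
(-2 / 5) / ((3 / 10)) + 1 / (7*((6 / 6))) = -25 / 21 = -1.19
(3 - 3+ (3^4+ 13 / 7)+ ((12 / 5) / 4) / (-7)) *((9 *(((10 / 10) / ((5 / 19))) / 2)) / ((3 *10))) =47.18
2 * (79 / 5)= 158 / 5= 31.60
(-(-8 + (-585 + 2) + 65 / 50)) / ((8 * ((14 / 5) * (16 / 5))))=29485 / 3584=8.23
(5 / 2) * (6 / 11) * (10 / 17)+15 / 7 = 3855 / 1309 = 2.94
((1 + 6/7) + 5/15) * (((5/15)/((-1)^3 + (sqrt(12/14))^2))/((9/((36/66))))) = -92/297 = -0.31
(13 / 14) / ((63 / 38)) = 247 / 441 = 0.56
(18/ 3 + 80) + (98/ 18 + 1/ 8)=6593/ 72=91.57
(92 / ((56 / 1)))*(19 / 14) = 437 / 196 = 2.23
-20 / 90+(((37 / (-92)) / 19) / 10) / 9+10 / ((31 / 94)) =146795893 / 4876920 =30.10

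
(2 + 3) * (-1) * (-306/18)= 85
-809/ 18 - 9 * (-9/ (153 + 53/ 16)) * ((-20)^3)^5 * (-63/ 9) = 5350883327999999997976691/ 45018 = 118860974010395841618.39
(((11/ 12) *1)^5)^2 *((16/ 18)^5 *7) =181561972207/ 111577100832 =1.63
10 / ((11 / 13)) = 130 / 11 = 11.82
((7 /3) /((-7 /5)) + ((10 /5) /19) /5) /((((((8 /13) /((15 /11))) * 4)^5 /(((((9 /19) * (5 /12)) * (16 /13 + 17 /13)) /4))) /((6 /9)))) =-0.01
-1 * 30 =-30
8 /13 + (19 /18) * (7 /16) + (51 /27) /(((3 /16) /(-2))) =-214205 /11232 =-19.07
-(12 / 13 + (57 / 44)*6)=-2487 / 286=-8.70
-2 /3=-0.67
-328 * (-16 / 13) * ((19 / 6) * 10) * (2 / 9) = 2840.80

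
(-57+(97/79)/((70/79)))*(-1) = 3893/70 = 55.61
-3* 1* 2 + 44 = 38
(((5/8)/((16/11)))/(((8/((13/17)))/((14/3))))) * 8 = 5005/3264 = 1.53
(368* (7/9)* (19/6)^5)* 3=398651939/1458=273423.83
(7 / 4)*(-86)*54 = -8127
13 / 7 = 1.86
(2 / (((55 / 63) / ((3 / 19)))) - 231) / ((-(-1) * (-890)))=241017 / 930050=0.26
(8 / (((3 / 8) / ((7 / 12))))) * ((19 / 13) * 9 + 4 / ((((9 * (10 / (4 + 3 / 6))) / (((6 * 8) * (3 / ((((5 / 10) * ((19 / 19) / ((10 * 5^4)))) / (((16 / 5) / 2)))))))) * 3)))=93190384 / 39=2389497.03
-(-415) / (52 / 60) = 6225 / 13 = 478.85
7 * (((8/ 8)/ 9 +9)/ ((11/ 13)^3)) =1261078/ 11979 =105.27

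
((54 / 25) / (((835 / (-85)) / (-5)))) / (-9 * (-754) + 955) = 918 / 6463735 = 0.00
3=3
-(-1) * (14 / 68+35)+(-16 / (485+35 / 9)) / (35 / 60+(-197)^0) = 6250653 / 177650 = 35.19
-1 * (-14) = 14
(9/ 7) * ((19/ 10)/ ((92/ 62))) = 5301/ 3220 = 1.65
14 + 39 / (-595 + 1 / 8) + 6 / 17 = 14.29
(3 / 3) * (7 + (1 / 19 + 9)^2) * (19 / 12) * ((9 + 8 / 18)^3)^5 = 2805031329560293424347625732421875 / 46943178117579972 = 59753758523431203.79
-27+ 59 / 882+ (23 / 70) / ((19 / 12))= -2239337 / 83790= -26.73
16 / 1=16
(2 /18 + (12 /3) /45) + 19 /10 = 21 /10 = 2.10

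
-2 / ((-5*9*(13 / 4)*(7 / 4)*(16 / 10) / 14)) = 8 / 117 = 0.07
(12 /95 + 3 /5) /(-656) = -69 /62320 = -0.00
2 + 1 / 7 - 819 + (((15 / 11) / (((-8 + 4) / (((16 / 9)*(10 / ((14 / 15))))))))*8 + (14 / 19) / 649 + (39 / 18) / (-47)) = -21149024041 / 24341394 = -868.85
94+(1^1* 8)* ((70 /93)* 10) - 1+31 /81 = 385684 /2511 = 153.60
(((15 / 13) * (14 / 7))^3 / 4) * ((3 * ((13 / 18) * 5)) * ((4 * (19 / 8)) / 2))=106875 / 676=158.10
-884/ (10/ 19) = -8398/ 5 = -1679.60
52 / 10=26 / 5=5.20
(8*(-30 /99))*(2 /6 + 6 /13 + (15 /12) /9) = -8740 /3861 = -2.26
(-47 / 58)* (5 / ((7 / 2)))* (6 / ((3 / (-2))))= 940 / 203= 4.63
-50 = -50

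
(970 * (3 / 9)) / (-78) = -485 / 117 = -4.15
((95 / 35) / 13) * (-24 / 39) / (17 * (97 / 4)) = -608 / 1950767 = -0.00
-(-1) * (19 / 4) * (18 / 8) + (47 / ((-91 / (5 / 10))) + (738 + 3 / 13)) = 1090049 / 1456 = 748.66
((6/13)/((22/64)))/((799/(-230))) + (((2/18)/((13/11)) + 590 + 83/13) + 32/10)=237023036/395505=599.29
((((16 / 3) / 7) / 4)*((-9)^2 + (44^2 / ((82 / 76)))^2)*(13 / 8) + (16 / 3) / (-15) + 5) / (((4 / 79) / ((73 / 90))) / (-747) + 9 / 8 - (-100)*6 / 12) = 2020754224677476564 / 103664225935935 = 19493.26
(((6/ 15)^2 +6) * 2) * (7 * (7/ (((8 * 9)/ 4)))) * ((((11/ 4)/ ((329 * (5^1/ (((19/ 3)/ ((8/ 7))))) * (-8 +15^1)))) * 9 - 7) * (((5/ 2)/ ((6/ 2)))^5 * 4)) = -4956819175/ 13156992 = -376.74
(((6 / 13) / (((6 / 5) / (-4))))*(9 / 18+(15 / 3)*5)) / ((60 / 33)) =-21.58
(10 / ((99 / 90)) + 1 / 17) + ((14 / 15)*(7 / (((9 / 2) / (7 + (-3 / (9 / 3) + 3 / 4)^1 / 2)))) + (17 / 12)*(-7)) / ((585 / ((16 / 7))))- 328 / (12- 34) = 6460223 / 268515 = 24.06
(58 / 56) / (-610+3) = -29 / 16996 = -0.00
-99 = -99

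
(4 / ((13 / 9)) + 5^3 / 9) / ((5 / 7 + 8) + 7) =1.06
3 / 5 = 0.60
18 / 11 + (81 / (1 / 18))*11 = 176436 / 11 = 16039.64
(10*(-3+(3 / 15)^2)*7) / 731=-0.28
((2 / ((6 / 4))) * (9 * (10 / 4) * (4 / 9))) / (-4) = -10 / 3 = -3.33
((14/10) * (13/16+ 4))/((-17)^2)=539/23120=0.02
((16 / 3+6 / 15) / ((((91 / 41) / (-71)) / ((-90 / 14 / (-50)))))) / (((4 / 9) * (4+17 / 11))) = -37176381 / 3885700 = -9.57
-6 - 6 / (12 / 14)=-13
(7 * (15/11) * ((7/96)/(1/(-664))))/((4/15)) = -305025/176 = -1733.10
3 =3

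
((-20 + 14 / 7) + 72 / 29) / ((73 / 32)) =-14400 / 2117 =-6.80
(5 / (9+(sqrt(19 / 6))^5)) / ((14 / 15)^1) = -2624400 / 12923701+487350*sqrt(114) / 12923701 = 0.20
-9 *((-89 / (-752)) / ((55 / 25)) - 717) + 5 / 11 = 53378971 / 8272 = 6452.97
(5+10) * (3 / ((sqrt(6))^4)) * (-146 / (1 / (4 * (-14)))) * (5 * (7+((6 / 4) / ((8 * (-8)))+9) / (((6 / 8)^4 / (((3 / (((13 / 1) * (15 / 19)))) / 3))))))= 525399980 / 1053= 498955.35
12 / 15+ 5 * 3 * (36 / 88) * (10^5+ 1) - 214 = 6134293 / 10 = 613429.30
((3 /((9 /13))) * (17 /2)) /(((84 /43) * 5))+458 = 1163663 /2520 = 461.77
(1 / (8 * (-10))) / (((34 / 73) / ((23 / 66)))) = -1679 / 179520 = -0.01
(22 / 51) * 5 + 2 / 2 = 161 / 51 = 3.16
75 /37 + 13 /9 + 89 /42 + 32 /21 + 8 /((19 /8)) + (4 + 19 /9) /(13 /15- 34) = 64766461 /6289038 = 10.30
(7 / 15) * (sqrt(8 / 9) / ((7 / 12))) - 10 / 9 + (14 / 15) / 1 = -8 / 45 + 8 * sqrt(2) / 15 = 0.58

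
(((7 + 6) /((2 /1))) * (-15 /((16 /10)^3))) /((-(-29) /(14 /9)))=-56875 /44544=-1.28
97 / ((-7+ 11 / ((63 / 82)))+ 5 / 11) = 67221 / 5386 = 12.48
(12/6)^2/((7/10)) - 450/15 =-170/7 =-24.29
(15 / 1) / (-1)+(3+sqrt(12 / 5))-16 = -28+2 * sqrt(15) / 5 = -26.45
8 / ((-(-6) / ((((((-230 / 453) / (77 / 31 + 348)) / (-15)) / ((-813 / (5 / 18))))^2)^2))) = 1033756160644 / 653988643787238007906970280804765047012163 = 0.00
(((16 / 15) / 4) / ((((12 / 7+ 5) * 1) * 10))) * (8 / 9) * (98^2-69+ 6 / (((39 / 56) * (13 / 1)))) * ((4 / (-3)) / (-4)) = 180491024 / 16084575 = 11.22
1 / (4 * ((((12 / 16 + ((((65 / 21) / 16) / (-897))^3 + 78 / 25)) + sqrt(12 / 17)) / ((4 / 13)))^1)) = 6385135420189918775819629670400 / 306095851003024479369895266760949-194106563921765283680747520000 * sqrt(51) / 306095851003024479369895266760949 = 0.02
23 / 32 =0.72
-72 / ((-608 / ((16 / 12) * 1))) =3 / 19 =0.16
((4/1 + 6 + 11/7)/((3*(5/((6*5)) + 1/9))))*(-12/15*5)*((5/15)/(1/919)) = -595512/35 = -17014.63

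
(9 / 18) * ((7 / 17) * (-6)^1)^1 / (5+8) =-21 / 221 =-0.10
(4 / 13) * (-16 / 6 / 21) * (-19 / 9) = 608 / 7371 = 0.08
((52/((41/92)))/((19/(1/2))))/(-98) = -1196/38171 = -0.03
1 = 1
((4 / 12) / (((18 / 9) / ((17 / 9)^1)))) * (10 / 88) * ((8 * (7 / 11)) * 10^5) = 59500000 / 3267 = 18212.43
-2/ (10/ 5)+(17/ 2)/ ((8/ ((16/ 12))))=5/ 12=0.42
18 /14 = 9 /7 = 1.29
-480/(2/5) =-1200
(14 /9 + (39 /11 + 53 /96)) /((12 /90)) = 89545 /2112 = 42.40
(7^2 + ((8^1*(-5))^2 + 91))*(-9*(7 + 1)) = -125280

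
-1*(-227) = 227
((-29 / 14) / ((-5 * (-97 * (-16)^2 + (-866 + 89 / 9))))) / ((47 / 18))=-2349 / 380312485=-0.00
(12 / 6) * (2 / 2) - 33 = -31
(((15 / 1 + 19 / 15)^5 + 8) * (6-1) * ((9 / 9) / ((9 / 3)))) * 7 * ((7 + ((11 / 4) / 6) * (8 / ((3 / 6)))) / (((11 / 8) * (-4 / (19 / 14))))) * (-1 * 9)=706600985462008 / 1670625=422956070.61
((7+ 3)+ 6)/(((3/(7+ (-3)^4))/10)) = 14080/3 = 4693.33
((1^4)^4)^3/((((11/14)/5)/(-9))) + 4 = -586/11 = -53.27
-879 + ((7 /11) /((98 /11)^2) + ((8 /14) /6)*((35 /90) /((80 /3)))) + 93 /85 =-3685690333 /4198320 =-877.90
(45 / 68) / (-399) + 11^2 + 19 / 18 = 9934699 / 81396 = 122.05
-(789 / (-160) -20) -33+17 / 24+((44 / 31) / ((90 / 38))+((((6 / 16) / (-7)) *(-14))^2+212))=9186973 / 44640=205.80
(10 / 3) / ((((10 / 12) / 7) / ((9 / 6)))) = 42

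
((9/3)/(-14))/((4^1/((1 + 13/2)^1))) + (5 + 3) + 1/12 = 2581/336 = 7.68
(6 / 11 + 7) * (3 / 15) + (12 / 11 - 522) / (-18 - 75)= 12123 / 1705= 7.11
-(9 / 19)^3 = -729 / 6859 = -0.11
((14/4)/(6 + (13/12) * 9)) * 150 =100/3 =33.33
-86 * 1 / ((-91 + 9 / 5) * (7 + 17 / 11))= 2365 / 20962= 0.11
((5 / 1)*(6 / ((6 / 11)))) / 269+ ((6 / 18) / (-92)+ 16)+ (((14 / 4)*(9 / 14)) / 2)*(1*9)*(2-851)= -1274015779 / 148488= -8579.92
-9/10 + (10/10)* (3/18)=-11/15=-0.73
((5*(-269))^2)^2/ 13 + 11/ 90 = 251736265432.81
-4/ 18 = -2/ 9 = -0.22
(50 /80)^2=25 /64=0.39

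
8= 8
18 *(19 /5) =68.40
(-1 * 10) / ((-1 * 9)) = 10 / 9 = 1.11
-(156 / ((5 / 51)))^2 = -63297936 / 25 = -2531917.44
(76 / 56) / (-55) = -19 / 770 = -0.02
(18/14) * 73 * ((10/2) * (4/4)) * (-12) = -39420/7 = -5631.43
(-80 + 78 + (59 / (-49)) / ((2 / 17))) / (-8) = 1199 / 784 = 1.53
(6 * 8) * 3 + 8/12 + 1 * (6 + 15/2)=949/6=158.17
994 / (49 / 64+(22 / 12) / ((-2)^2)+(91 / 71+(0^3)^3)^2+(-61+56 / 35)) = -4810323840 / 273585049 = -17.58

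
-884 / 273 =-68 / 21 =-3.24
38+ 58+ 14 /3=302 /3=100.67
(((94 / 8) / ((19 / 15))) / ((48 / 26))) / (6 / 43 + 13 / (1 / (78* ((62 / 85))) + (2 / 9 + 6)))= 2.26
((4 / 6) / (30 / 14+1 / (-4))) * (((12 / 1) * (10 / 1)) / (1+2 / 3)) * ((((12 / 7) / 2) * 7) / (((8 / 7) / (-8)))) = -56448 / 53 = -1065.06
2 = 2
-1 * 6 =-6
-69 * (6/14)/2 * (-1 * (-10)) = -147.86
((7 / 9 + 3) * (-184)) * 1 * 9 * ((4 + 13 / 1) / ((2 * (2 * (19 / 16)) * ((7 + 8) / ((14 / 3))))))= -5955712 / 855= -6965.75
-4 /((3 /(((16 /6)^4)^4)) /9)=-78465900.35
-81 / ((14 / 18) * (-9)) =11.57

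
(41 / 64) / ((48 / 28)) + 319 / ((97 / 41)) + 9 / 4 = 10240127 / 74496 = 137.46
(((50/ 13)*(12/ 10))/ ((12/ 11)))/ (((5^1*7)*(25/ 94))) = 1034/ 2275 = 0.45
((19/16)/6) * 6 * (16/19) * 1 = 1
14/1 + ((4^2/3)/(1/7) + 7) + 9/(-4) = 673/12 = 56.08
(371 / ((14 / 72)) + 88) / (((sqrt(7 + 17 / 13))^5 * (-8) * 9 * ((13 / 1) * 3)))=-6487 * sqrt(39) / 11337408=-0.00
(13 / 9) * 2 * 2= 52 / 9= 5.78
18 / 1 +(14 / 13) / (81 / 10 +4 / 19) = 372146 / 20527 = 18.13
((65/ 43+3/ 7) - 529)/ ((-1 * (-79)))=-158645/ 23779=-6.67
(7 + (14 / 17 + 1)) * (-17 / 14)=-75 / 7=-10.71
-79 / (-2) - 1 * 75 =-71 / 2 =-35.50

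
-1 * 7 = -7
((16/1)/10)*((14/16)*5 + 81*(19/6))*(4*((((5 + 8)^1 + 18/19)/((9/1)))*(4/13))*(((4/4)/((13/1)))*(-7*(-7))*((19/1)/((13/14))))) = 1214066336/19773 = 61400.21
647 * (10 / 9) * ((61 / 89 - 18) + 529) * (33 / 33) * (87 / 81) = 949407800 / 2403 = 395092.72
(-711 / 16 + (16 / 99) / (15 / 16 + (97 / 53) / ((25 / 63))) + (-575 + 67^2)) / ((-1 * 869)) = -721133937137 / 161946130896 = -4.45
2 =2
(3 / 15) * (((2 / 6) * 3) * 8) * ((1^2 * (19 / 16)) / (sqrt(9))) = 19 / 30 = 0.63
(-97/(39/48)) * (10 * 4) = -62080/13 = -4775.38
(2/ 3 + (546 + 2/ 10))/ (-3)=-8203/ 45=-182.29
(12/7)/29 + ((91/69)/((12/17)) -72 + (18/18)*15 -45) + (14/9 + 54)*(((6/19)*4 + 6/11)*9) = 28252372481/35129556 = 804.23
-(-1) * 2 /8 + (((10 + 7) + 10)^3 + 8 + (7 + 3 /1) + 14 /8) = 19703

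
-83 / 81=-1.02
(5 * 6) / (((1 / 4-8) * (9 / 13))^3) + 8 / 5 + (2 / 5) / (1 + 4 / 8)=60535588 / 36196065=1.67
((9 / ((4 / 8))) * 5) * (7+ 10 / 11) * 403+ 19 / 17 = 53643539 / 187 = 286863.84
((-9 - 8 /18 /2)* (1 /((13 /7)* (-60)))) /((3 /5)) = 581 /4212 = 0.14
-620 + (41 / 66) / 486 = -19887079 / 32076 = -620.00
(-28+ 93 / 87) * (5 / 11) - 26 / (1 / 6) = -4879 / 29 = -168.24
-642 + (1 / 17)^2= -185537 / 289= -642.00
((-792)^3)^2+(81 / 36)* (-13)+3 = 987213489138302871 / 4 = 246803372284575717.75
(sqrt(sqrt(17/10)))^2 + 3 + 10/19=sqrt(170)/10 + 67/19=4.83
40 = 40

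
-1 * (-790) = 790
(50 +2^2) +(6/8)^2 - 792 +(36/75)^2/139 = -1025035821/1390000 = -737.44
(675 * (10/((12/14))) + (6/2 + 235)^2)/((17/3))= 193557/17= 11385.71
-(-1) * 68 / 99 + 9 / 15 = 637 / 495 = 1.29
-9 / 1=-9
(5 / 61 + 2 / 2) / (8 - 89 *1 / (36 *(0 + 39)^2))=3613896 / 26715499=0.14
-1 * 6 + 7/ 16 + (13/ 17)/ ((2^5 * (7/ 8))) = -10539/ 1904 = -5.54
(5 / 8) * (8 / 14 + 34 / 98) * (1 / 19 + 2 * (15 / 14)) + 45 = 602955 / 13034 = 46.26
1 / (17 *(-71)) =-1 / 1207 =-0.00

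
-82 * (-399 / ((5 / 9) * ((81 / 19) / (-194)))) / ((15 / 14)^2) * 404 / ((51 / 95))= -60480011023936 / 34425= -1756863065.33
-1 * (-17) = 17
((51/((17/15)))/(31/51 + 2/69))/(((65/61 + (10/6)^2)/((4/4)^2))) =643977/35026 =18.39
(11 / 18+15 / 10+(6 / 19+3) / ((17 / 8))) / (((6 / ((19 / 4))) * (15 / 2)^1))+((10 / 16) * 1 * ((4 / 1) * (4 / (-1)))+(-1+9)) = -44407 / 27540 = -1.61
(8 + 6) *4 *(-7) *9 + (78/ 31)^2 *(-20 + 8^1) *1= -3463416/ 961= -3603.97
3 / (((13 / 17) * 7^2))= 51 / 637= 0.08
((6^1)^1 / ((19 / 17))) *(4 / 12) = 34 / 19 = 1.79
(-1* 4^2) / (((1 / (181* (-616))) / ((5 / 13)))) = 8919680 / 13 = 686129.23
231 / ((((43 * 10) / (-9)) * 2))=-2079 / 860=-2.42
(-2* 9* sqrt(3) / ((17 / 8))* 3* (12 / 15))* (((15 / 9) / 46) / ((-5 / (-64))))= -18432* sqrt(3) / 1955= -16.33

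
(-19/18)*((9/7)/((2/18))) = -12.21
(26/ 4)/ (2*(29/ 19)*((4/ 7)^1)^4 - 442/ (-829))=491635963/ 64945180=7.57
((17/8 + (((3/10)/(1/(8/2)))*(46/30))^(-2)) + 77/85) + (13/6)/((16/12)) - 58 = -2385337/44965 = -53.05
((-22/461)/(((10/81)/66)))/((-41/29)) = 1705374/94505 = 18.05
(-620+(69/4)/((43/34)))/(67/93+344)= -1.76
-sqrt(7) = -2.65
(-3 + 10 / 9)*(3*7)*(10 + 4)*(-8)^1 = 13328 / 3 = 4442.67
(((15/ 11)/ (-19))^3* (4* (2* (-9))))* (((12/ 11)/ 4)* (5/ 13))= 3645000/ 1305494047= 0.00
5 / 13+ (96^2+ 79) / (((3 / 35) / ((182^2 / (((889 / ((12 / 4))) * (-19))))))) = -637976.37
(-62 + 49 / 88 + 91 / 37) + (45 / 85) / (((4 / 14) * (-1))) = -3367431 / 55352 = -60.84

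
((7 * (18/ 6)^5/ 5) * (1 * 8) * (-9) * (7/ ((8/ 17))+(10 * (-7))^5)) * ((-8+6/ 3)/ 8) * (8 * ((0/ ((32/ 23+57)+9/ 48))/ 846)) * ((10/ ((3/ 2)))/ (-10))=0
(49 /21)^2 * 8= 392 /9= 43.56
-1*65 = -65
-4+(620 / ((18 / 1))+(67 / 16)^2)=110545 / 2304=47.98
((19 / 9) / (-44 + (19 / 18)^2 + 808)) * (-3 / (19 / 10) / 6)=-180 / 247897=-0.00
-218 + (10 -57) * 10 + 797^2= 634521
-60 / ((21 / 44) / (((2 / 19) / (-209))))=160 / 2527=0.06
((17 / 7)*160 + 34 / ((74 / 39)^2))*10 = 38141795 / 9583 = 3980.15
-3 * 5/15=-1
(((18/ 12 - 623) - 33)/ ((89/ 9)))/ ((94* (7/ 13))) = -21879/ 16732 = -1.31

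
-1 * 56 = -56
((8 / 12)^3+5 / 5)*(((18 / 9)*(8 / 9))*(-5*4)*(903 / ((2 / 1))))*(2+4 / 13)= -16856000 / 351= -48022.79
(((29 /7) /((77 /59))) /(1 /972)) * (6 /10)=4989276 /2695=1851.31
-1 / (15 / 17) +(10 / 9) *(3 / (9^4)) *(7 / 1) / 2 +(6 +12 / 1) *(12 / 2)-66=4022068 / 98415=40.87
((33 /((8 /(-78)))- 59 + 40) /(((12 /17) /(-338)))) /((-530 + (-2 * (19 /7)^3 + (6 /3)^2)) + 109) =-1343153357 /3761976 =-357.03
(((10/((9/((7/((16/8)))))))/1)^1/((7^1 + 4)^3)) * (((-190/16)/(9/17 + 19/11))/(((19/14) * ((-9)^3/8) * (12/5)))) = 104125/2010106692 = 0.00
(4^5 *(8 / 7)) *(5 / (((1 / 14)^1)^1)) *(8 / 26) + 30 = 328070 / 13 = 25236.15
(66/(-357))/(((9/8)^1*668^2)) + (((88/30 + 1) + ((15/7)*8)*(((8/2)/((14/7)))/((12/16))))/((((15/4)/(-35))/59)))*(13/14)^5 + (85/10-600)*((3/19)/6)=-1029556031399143387/54503973586440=-18889.56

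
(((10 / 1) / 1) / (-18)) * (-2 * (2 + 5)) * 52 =3640 / 9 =404.44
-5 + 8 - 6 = -3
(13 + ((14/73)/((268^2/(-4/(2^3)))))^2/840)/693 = 42885402916362247/2286121863156848640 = 0.02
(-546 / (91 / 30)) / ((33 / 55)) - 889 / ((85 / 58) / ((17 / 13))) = -1093.26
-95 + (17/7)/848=-563903/5936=-95.00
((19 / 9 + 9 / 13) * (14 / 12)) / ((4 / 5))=1435 / 351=4.09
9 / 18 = 1 / 2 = 0.50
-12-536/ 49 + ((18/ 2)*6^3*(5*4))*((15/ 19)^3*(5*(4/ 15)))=8565330484/ 336091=25485.15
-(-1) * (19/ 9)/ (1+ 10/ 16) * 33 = 1672/ 39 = 42.87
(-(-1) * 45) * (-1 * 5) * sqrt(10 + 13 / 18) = -75 * sqrt(386) / 2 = -736.76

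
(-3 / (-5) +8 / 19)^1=97 / 95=1.02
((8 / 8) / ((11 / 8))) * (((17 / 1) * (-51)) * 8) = -55488 / 11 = -5044.36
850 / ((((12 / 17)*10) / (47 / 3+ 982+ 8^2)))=4602325 / 36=127842.36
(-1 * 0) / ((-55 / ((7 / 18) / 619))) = 0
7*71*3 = 1491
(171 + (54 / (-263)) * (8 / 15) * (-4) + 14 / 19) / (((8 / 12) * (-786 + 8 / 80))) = -12905367 / 39271423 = -0.33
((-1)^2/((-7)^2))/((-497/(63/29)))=-9/100891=-0.00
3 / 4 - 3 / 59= 165 / 236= 0.70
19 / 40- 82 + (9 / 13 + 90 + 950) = 498767 / 520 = 959.17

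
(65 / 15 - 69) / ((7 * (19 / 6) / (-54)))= 20952 / 133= 157.53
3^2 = 9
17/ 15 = 1.13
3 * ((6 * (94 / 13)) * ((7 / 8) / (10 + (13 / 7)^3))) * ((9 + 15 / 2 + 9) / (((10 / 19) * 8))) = 57890511 / 1376960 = 42.04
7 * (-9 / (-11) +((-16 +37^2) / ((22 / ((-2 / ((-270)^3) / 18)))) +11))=107469183157 / 1299078000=82.73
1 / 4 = 0.25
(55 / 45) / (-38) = -0.03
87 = 87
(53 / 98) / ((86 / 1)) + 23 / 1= 193897 / 8428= 23.01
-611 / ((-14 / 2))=611 / 7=87.29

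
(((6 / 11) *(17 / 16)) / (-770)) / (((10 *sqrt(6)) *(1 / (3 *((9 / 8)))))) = -459 *sqrt(6) / 10841600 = -0.00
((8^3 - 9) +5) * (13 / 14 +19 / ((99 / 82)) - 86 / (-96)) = 8921.38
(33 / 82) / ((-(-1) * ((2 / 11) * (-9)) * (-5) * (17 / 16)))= 484 / 10455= 0.05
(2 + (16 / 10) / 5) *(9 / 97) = 522 / 2425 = 0.22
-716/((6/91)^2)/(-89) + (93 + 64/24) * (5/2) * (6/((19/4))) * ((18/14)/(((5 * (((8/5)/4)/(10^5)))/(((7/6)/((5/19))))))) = 68967582299/801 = 86101850.56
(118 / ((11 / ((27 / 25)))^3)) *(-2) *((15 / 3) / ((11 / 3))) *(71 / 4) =-247356261 / 45753125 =-5.41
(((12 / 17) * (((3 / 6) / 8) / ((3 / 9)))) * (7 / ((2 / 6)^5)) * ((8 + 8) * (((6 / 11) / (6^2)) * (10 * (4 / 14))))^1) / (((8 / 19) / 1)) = 69255 / 187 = 370.35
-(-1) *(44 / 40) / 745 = 11 / 7450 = 0.00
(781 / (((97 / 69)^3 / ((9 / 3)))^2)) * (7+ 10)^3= 3726789402639962637 / 832972004929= 4474087.22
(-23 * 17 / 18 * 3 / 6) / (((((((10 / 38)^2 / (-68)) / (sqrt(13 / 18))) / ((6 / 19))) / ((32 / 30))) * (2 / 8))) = 8082752 * sqrt(26) / 3375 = 12211.59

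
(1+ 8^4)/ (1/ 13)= 53261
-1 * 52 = -52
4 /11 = 0.36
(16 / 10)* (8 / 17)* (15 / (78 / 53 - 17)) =-10176 / 13991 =-0.73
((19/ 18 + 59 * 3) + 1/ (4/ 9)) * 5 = 32455/ 36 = 901.53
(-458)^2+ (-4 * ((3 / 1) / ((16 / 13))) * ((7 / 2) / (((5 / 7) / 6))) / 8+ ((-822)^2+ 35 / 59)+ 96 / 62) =259107643783 / 292640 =885414.31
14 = 14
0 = 0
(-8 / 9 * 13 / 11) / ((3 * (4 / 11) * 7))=-0.14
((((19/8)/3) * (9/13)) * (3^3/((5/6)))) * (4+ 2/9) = 9747/130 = 74.98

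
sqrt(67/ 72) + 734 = sqrt(134)/ 12 + 734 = 734.96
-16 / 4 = -4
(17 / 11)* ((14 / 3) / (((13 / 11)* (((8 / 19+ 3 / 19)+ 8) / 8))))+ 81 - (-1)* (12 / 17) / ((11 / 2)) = 103206959 / 1188759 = 86.82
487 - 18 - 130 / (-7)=3413 / 7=487.57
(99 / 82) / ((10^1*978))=33 / 267320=0.00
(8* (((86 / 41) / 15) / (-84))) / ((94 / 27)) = -0.00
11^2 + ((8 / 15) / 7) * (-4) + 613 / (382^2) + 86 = 206.70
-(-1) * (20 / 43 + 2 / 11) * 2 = 612 / 473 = 1.29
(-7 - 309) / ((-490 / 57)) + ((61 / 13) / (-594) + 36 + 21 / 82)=2831499676 / 38783745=73.01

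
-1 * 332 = -332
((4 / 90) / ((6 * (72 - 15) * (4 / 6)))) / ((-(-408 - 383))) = 1 / 4057830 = 0.00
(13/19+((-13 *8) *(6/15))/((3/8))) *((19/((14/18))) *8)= -754104/35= -21545.83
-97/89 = -1.09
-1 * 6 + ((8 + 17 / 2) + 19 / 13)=311 / 26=11.96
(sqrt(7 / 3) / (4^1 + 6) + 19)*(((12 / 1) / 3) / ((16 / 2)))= sqrt(21) / 60 + 19 / 2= 9.58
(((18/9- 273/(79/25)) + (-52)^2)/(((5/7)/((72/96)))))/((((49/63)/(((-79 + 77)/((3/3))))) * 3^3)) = -206949/790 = -261.96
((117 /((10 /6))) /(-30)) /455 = -9 /1750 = -0.01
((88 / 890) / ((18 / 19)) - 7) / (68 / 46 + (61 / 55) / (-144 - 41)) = -1292613685 / 275982147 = -4.68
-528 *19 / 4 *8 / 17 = -20064 / 17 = -1180.24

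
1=1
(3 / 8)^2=9 / 64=0.14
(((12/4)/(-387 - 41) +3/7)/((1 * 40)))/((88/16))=1263/659120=0.00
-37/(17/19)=-703/17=-41.35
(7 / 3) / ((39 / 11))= 0.66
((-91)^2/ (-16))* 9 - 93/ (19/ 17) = -1441347/ 304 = -4741.27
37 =37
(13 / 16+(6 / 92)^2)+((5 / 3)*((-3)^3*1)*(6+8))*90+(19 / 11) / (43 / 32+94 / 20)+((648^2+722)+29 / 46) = 32764984439141 / 90031568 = 363927.73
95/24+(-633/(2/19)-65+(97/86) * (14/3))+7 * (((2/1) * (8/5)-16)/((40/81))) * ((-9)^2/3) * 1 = -282978479/25800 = -10968.16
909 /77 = 11.81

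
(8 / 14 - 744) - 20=-5344 / 7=-763.43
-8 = -8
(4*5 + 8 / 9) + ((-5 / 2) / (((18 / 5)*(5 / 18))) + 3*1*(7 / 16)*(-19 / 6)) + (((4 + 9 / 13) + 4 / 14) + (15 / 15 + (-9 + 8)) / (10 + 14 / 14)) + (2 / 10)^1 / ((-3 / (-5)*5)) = 2526101 / 131040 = 19.28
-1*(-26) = 26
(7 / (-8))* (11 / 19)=-77 / 152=-0.51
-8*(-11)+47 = 135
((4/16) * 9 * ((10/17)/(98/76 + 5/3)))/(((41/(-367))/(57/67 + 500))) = -31589049735/15737563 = -2007.24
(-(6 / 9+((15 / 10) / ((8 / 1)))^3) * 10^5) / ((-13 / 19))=491209375 / 4992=98399.31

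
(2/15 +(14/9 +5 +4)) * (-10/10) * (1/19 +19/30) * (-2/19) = 188071/243675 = 0.77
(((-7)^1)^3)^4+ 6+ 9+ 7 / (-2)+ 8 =13841287220.50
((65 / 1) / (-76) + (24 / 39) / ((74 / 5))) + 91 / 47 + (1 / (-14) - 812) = -810.95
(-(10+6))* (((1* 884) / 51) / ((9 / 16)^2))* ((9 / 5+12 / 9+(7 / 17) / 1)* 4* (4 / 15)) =-3080716288 / 929475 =-3314.47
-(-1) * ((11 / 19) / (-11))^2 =1 / 361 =0.00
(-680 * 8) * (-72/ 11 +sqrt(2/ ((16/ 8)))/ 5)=379712/ 11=34519.27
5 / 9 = 0.56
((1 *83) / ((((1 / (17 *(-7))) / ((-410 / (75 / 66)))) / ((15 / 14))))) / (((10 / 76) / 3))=435270924 / 5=87054184.80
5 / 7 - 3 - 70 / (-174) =-1147 / 609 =-1.88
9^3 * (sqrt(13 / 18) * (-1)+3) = 1567.47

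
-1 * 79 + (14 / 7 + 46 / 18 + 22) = -472 / 9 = -52.44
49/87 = 0.56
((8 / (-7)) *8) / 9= -64 / 63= -1.02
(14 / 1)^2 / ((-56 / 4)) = -14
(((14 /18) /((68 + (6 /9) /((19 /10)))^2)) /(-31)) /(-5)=0.00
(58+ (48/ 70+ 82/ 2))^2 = 12173121/ 1225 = 9937.24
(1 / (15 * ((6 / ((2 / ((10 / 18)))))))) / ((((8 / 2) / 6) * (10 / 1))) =0.01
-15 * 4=-60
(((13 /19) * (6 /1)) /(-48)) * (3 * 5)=-195 /152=-1.28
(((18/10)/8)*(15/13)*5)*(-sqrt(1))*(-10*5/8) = 3375/416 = 8.11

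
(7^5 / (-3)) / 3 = -16807 / 9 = -1867.44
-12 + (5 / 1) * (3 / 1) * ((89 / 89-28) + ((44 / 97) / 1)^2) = -3894513 / 9409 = -413.91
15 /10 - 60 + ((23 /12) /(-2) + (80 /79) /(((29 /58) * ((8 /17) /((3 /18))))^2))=-335309 /5688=-58.95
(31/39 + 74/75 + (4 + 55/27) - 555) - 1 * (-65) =-4231142/8775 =-482.18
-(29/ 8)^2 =-841/ 64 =-13.14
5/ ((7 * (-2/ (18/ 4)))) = -45/ 28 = -1.61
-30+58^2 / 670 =-24.98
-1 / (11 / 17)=-17 / 11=-1.55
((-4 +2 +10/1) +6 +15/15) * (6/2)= 45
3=3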